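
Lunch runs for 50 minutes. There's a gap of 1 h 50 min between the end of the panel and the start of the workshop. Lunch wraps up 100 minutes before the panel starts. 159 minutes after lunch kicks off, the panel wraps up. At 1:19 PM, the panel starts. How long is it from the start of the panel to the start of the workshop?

1 h 59 min

Lunch ends at 1:19 PM − 100 min = 11:39 AM.
Lunch starts at 11:39 AM − 50 min = 10:49 AM.
The panel ends at 10:49 AM + 159 min = 1:28 PM.
The workshop starts at 1:28 PM + 110 min = 3:18 PM.
From 1:19 PM to 3:18 PM is 1 h 59 min.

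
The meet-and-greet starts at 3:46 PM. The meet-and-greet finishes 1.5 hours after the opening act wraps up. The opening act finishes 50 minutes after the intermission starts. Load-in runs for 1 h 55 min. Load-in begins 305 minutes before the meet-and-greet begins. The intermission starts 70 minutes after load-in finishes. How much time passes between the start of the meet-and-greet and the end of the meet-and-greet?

20 minutes

Load-in starts at 3:46 PM − 305 min = 10:41 AM.
Load-in ends at 10:41 AM + 115 min = 12:36 PM.
The intermission starts at 12:36 PM + 70 min = 1:46 PM.
The opening act ends at 1:46 PM + 50 min = 2:36 PM.
The meet-and-greet ends at 2:36 PM + 90 min = 4:06 PM.
From 3:46 PM to 4:06 PM is 20 minutes.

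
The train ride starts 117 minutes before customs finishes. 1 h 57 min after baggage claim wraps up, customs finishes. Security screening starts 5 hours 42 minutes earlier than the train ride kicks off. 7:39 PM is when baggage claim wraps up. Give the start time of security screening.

Customs ends at 7:39 PM + 117 min = 9:36 PM.
The train ride starts at 9:36 PM − 117 min = 7:39 PM.
Security screening starts at 7:39 PM − 342 min = 1:57 PM.

1:57 PM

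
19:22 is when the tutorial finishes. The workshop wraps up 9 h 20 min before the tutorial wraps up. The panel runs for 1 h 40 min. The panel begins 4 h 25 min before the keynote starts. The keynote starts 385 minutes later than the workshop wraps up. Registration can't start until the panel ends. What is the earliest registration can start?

13:42

The workshop ends at 19:22 − 560 min = 10:02.
The keynote starts at 10:02 + 385 min = 16:27.
The panel starts at 16:27 − 265 min = 12:02.
The panel ends at 12:02 + 100 min = 13:42.
Registration is bounded by the panel, so the earliest it can start is 13:42.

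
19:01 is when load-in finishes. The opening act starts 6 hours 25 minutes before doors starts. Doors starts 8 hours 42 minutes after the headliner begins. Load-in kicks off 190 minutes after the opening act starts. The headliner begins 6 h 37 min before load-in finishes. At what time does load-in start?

The headliner starts at 19:01 − 397 min = 12:24.
Doors starts at 12:24 + 522 min = 21:06.
The opening act starts at 21:06 − 385 min = 14:41.
Load-in starts at 14:41 + 190 min = 17:51.

17:51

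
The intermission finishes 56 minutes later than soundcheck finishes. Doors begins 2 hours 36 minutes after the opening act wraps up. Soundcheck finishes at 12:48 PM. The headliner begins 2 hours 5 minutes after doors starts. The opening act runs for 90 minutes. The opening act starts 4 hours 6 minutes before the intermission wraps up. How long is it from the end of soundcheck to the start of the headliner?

The intermission ends at 12:48 PM + 56 min = 1:44 PM.
The opening act starts at 1:44 PM − 246 min = 9:38 AM.
The opening act ends at 9:38 AM + 90 min = 11:08 AM.
Doors starts at 11:08 AM + 156 min = 1:44 PM.
The headliner starts at 1:44 PM + 125 min = 3:49 PM.
From 12:48 PM to 3:49 PM is 3 h 1 min.

3 h 1 min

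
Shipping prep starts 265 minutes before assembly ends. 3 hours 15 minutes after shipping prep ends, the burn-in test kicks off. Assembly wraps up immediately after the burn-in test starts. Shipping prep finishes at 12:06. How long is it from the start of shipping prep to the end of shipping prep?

The burn-in test starts at 12:06 + 195 min = 15:21.
So assembly ends at 15:21.
Shipping prep starts at 15:21 − 265 min = 10:56.
From 10:56 to 12:06 is 70 minutes.

70 minutes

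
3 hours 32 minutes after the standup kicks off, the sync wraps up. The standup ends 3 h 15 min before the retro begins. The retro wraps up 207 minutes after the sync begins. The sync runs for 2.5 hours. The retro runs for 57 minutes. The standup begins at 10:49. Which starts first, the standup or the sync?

The sync ends at 10:49 + 212 min = 14:21.
The sync starts at 14:21 − 150 min = 11:51.
The standup starts at 10:49 and the sync starts at 11:51, so the standup is first.

the standup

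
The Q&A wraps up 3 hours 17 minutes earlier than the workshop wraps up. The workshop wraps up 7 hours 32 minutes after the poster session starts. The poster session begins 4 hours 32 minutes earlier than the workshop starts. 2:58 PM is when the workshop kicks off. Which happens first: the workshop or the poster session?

the poster session

The poster session starts at 2:58 PM − 272 min = 10:26 AM.
The workshop starts at 2:58 PM and the poster session starts at 10:26 AM, so the poster session is first.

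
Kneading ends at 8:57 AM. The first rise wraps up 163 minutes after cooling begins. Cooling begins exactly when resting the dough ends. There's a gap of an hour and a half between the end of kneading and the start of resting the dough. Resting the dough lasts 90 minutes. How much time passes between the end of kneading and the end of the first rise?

Resting the dough starts at 8:57 AM + 90 min = 10:27 AM.
Resting the dough ends at 10:27 AM + 90 min = 11:57 AM.
So cooling starts at 11:57 AM.
The first rise ends at 11:57 AM + 163 min = 2:40 PM.
From 8:57 AM to 2:40 PM is 5 hours 43 minutes.

5 hours 43 minutes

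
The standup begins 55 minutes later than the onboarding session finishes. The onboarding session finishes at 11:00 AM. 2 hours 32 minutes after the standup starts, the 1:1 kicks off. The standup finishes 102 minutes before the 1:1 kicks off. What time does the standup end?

The standup starts at 11:00 AM + 55 min = 11:55 AM.
The 1:1 starts at 11:55 AM + 152 min = 2:27 PM.
The standup ends at 2:27 PM − 102 min = 12:45 PM.

12:45 PM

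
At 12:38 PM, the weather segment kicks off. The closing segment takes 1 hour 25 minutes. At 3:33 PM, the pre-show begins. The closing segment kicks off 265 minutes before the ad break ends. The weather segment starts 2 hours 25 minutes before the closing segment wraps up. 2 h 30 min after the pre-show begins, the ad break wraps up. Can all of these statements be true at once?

The ad break ends at 3:33 PM + 150 min = 6:03 PM.
The closing segment starts at 6:03 PM − 265 min = 1:38 PM.
The closing segment ends at 1:38 PM + 85 min = 3:03 PM.
The weather segment starts at 3:03 PM − 145 min = 12:38 PM.
That matches the stated 12:38 PM, so the schedule is consistent.

Yes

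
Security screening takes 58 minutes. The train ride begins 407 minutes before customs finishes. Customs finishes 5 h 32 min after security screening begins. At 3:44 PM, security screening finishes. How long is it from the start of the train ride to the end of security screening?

2 hours 13 minutes

Security screening starts at 3:44 PM − 58 min = 2:46 PM.
Customs ends at 2:46 PM + 332 min = 8:18 PM.
The train ride starts at 8:18 PM − 407 min = 1:31 PM.
From 1:31 PM to 3:44 PM is 2 hours 13 minutes.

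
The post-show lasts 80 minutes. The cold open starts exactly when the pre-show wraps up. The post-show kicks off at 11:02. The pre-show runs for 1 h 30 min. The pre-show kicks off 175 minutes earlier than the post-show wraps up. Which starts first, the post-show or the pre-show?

The post-show ends at 11:02 + 80 min = 12:22.
The pre-show starts at 12:22 − 175 min = 09:27.
The post-show starts at 11:02 and the pre-show starts at 09:27, so the pre-show is first.

the pre-show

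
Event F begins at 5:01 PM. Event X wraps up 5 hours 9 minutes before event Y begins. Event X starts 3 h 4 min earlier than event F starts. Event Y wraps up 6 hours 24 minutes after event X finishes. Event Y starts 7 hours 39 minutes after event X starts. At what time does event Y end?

10:51 PM

Event X starts at 5:01 PM − 184 min = 1:57 PM.
Event Y starts at 1:57 PM + 459 min = 9:36 PM.
Event X ends at 9:36 PM − 309 min = 4:27 PM.
Event Y ends at 4:27 PM + 384 min = 10:51 PM.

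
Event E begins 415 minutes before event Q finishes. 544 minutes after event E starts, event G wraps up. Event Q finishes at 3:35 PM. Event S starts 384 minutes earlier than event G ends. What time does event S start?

Event E starts at 3:35 PM − 415 min = 8:40 AM.
Event G ends at 8:40 AM + 544 min = 5:44 PM.
Event S starts at 5:44 PM − 384 min = 11:20 AM.

11:20 AM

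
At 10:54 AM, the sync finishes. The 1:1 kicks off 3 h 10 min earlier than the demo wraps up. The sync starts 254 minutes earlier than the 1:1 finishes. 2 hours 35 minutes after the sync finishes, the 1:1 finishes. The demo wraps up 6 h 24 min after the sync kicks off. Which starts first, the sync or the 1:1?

the sync

The 1:1 ends at 10:54 AM + 155 min = 1:29 PM.
The sync starts at 1:29 PM − 254 min = 9:15 AM.
The demo ends at 9:15 AM + 384 min = 3:39 PM.
The 1:1 starts at 3:39 PM − 190 min = 12:29 PM.
The sync starts at 9:15 AM and the 1:1 starts at 12:29 PM, so the sync is first.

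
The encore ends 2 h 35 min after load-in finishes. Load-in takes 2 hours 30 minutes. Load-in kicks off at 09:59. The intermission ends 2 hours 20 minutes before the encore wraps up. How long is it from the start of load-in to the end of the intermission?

Load-in ends at 09:59 + 150 min = 12:29.
The encore ends at 12:29 + 155 min = 15:04.
The intermission ends at 15:04 − 140 min = 12:44.
From 09:59 to 12:44 is 2 hours 45 minutes.

2 hours 45 minutes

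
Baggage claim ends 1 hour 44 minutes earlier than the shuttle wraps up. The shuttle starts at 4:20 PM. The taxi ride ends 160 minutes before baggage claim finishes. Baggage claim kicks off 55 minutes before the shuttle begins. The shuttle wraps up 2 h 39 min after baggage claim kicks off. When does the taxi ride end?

1:40 PM

Baggage claim starts at 4:20 PM − 55 min = 3:25 PM.
The shuttle ends at 3:25 PM + 159 min = 6:04 PM.
Baggage claim ends at 6:04 PM − 104 min = 4:20 PM.
The taxi ride ends at 4:20 PM − 160 min = 1:40 PM.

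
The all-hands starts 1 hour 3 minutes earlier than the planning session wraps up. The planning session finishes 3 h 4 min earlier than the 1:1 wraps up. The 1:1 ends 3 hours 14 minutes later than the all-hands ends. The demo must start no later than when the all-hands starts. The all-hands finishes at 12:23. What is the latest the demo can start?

11:30

The 1:1 ends at 12:23 + 194 min = 15:37.
The planning session ends at 15:37 − 184 min = 12:33.
The all-hands starts at 12:33 − 63 min = 11:30.
The demo is bounded by the all-hands, so the latest it can start is 11:30.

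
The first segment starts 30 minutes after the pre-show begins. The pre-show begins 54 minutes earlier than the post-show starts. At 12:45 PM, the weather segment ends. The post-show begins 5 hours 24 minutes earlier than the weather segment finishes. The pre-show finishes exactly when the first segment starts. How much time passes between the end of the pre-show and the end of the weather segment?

5 hours 48 minutes

The post-show starts at 12:45 PM − 324 min = 7:21 AM.
The pre-show starts at 7:21 AM − 54 min = 6:27 AM.
The first segment starts at 6:27 AM + 30 min = 6:57 AM.
So the pre-show ends at 6:57 AM.
From 6:57 AM to 12:45 PM is 5 hours 48 minutes.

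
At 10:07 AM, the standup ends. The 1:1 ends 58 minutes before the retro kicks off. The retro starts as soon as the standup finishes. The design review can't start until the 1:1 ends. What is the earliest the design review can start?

9:09 AM

The retro starts at 10:07 AM.
The 1:1 ends at 10:07 AM − 58 min = 9:09 AM.
The design review is bounded by the 1:1, so the earliest it can start is 9:09 AM.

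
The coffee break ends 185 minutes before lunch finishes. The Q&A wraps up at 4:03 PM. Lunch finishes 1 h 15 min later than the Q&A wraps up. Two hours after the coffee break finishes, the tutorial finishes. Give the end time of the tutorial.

Lunch ends at 4:03 PM + 75 min = 5:18 PM.
The coffee break ends at 5:18 PM − 185 min = 2:13 PM.
The tutorial ends at 2:13 PM + 120 min = 4:13 PM.

4:13 PM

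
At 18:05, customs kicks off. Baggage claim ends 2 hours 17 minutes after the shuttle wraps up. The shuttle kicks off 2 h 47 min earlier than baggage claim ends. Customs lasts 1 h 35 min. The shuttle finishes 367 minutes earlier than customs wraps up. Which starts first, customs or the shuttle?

Customs ends at 18:05 + 95 min = 19:40.
The shuttle ends at 19:40 − 367 min = 13:33.
Baggage claim ends at 13:33 + 137 min = 15:50.
The shuttle starts at 15:50 − 167 min = 13:03.
Customs starts at 18:05 and the shuttle starts at 13:03, so the shuttle is first.

the shuttle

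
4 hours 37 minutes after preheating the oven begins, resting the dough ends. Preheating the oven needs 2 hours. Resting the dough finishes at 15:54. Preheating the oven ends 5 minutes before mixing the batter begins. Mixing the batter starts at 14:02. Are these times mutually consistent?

No

Preheating the oven ends at 14:02 − 5 min = 13:57.
Preheating the oven starts at 13:57 − 120 min = 11:57.
Resting the dough ends at 11:57 + 277 min = 16:34.
But resting the dough is also said to end at 15:54 — a 40-minute conflict.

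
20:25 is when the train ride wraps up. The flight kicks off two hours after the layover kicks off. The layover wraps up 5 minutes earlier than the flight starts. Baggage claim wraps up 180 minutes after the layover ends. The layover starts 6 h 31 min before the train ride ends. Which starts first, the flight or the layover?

the layover

The layover starts at 20:25 − 391 min = 13:54.
The flight starts at 13:54 + 120 min = 15:54.
The flight starts at 15:54 and the layover starts at 13:54, so the layover is first.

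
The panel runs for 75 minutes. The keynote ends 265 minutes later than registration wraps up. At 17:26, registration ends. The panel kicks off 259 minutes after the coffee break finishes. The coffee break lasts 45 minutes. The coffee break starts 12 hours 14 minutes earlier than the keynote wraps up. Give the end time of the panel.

The keynote ends at 17:26 + 265 min = 21:51.
The coffee break starts at 21:51 − 734 min = 09:37.
The coffee break ends at 09:37 + 45 min = 10:22.
The panel starts at 10:22 + 259 min = 14:41.
The panel ends at 14:41 + 75 min = 15:56.

15:56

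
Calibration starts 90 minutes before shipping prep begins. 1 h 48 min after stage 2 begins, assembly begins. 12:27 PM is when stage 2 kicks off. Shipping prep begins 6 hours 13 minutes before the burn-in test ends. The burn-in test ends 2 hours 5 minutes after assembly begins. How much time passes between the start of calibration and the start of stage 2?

Assembly starts at 12:27 PM + 108 min = 2:15 PM.
The burn-in test ends at 2:15 PM + 125 min = 4:20 PM.
Shipping prep starts at 4:20 PM − 373 min = 10:07 AM.
Calibration starts at 10:07 AM − 90 min = 8:37 AM.
From 8:37 AM to 12:27 PM is 3 hours 50 minutes.

3 hours 50 minutes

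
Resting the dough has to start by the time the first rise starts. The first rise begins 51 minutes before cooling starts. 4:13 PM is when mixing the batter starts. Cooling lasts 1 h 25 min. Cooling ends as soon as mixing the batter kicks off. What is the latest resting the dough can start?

1:57 PM

Cooling ends at 4:13 PM.
Cooling starts at 4:13 PM − 85 min = 2:48 PM.
The first rise starts at 2:48 PM − 51 min = 1:57 PM.
Resting the dough is bounded by the first rise, so the latest it can start is 1:57 PM.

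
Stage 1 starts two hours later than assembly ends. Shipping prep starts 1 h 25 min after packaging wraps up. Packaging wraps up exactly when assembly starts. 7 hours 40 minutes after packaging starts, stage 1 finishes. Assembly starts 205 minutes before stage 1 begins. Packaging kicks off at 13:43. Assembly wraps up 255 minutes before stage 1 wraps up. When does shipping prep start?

Stage 1 ends at 13:43 + 460 min = 21:23.
Assembly ends at 21:23 − 255 min = 17:08.
Stage 1 starts at 17:08 + 120 min = 19:08.
Assembly starts at 19:08 − 205 min = 15:43.
So packaging ends at 15:43.
Shipping prep starts at 15:43 + 85 min = 17:08.

17:08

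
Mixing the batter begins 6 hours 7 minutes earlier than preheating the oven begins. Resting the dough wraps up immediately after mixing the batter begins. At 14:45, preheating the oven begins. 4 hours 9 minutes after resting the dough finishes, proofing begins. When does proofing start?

Mixing the batter starts at 14:45 − 367 min = 08:38.
So resting the dough ends at 08:38.
Proofing starts at 08:38 + 249 min = 12:47.

12:47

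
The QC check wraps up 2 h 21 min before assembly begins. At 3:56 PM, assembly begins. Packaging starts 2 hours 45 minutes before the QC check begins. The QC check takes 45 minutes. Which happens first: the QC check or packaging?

packaging

The QC check ends at 3:56 PM − 141 min = 1:35 PM.
The QC check starts at 1:35 PM − 45 min = 12:50 PM.
Packaging starts at 12:50 PM − 165 min = 10:05 AM.
The QC check starts at 12:50 PM and packaging starts at 10:05 AM, so packaging is first.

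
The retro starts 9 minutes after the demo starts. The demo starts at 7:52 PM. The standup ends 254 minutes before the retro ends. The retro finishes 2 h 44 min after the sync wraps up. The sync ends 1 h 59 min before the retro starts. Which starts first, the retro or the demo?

The retro starts at 7:52 PM + 9 min = 8:01 PM.
The retro starts at 8:01 PM and the demo starts at 7:52 PM, so the demo is first.

the demo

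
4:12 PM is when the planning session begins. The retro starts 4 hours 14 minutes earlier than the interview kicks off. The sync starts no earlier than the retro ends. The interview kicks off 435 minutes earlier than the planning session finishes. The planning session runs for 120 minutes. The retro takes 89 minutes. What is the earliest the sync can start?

8:12 AM

The planning session ends at 4:12 PM + 120 min = 6:12 PM.
The interview starts at 6:12 PM − 435 min = 10:57 AM.
The retro starts at 10:57 AM − 254 min = 6:43 AM.
The retro ends at 6:43 AM + 89 min = 8:12 AM.
The sync is bounded by the retro, so the earliest it can start is 8:12 AM.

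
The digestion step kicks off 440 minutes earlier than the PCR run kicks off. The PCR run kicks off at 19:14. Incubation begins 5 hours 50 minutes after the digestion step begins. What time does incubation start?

The digestion step starts at 19:14 − 440 min = 11:54.
Incubation starts at 11:54 + 350 min = 17:44.

17:44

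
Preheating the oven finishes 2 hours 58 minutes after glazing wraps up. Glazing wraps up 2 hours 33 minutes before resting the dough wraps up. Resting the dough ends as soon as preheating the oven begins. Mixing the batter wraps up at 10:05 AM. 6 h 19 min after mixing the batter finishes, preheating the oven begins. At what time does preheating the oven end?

Preheating the oven starts at 10:05 AM + 379 min = 4:24 PM.
So resting the dough ends at 4:24 PM.
Glazing ends at 4:24 PM − 153 min = 1:51 PM.
Preheating the oven ends at 1:51 PM + 178 min = 4:49 PM.

4:49 PM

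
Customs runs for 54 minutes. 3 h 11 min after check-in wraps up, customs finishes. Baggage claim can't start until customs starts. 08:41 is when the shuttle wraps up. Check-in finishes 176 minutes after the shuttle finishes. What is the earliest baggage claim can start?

13:54

Check-in ends at 08:41 + 176 min = 11:37.
Customs ends at 11:37 + 191 min = 14:48.
Customs starts at 14:48 − 54 min = 13:54.
Baggage claim is bounded by customs, so the earliest it can start is 13:54.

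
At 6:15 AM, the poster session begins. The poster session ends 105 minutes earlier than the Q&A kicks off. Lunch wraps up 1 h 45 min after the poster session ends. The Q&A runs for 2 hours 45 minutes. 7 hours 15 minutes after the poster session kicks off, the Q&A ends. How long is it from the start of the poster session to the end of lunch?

4 h 30 min

The Q&A ends at 6:15 AM + 435 min = 1:30 PM.
The Q&A starts at 1:30 PM − 165 min = 10:45 AM.
The poster session ends at 10:45 AM − 105 min = 9:00 AM.
Lunch ends at 9:00 AM + 105 min = 10:45 AM.
From 6:15 AM to 10:45 AM is 4 h 30 min.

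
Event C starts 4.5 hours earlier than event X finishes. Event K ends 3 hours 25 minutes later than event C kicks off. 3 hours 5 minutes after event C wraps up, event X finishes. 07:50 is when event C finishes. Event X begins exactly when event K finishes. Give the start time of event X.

Event X ends at 07:50 + 185 min = 10:55.
Event C starts at 10:55 − 270 min = 06:25.
Event K ends at 06:25 + 205 min = 09:50.
So event X starts at 09:50.

09:50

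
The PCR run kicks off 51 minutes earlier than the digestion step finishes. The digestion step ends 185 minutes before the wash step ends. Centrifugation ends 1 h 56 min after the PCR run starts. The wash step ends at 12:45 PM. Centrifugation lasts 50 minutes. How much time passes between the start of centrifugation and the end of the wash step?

The digestion step ends at 12:45 PM − 185 min = 9:40 AM.
The PCR run starts at 9:40 AM − 51 min = 8:49 AM.
Centrifugation ends at 8:49 AM + 116 min = 10:45 AM.
Centrifugation starts at 10:45 AM − 50 min = 9:55 AM.
From 9:55 AM to 12:45 PM is 2 h 50 min.

2 h 50 min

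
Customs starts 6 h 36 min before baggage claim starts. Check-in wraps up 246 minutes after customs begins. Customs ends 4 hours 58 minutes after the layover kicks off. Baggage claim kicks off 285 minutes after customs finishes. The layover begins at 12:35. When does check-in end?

Customs ends at 12:35 + 298 min = 17:33.
Baggage claim starts at 17:33 + 285 min = 22:18.
Customs starts at 22:18 − 396 min = 15:42.
Check-in ends at 15:42 + 246 min = 19:48.

19:48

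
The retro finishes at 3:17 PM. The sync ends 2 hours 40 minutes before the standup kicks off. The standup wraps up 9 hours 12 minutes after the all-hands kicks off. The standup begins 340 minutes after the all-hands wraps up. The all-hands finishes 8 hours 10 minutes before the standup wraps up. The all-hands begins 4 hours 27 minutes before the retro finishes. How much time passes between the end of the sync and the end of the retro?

25 minutes

The all-hands starts at 3:17 PM − 267 min = 10:50 AM.
The standup ends at 10:50 AM + 552 min = 8:02 PM.
The all-hands ends at 8:02 PM − 490 min = 11:52 AM.
The standup starts at 11:52 AM + 340 min = 5:32 PM.
The sync ends at 5:32 PM − 160 min = 2:52 PM.
From 2:52 PM to 3:17 PM is 25 minutes.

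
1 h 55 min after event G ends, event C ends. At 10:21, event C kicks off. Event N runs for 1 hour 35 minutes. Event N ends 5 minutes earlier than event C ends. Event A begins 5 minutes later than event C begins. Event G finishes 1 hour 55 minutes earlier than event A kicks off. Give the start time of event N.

Event A starts at 10:21 + 5 min = 10:26.
Event G ends at 10:26 − 115 min = 08:31.
Event C ends at 08:31 + 115 min = 10:26.
Event N ends at 10:26 − 5 min = 10:21.
Event N starts at 10:21 − 95 min = 08:46.

08:46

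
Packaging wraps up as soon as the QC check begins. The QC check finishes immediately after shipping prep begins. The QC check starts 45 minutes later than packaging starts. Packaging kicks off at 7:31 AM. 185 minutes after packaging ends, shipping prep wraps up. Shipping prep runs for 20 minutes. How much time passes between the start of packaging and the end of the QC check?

The QC check starts at 7:31 AM + 45 min = 8:16 AM.
So packaging ends at 8:16 AM.
Shipping prep ends at 8:16 AM + 185 min = 11:21 AM.
Shipping prep starts at 11:21 AM − 20 min = 11:01 AM.
So the QC check ends at 11:01 AM.
From 7:31 AM to 11:01 AM is 3 h 30 min.

3 h 30 min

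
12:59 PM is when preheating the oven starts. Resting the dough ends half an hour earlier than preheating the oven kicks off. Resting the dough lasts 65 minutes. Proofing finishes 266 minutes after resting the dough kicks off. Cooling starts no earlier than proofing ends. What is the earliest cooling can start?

3:50 PM

Resting the dough ends at 12:59 PM − 30 min = 12:29 PM.
Resting the dough starts at 12:29 PM − 65 min = 11:24 AM.
Proofing ends at 11:24 AM + 266 min = 3:50 PM.
Cooling is bounded by proofing, so the earliest it can start is 3:50 PM.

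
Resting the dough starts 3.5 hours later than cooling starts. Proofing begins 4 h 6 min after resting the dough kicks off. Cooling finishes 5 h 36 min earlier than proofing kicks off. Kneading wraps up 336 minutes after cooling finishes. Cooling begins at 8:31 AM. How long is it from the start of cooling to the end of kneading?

Resting the dough starts at 8:31 AM + 210 min = 12:01 PM.
Proofing starts at 12:01 PM + 246 min = 4:07 PM.
Cooling ends at 4:07 PM − 336 min = 10:31 AM.
Kneading ends at 10:31 AM + 336 min = 4:07 PM.
From 8:31 AM to 4:07 PM is 456 minutes.

456 minutes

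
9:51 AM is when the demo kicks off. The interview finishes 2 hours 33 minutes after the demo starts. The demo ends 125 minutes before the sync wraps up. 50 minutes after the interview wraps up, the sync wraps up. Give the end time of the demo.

The interview ends at 9:51 AM + 153 min = 12:24 PM.
The sync ends at 12:24 PM + 50 min = 1:14 PM.
The demo ends at 1:14 PM − 125 min = 11:09 AM.

11:09 AM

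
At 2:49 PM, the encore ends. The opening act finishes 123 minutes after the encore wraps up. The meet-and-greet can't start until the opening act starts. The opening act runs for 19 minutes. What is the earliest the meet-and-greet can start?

4:33 PM

The opening act ends at 2:49 PM + 123 min = 4:52 PM.
The opening act starts at 4:52 PM − 19 min = 4:33 PM.
The meet-and-greet is bounded by the opening act, so the earliest it can start is 4:33 PM.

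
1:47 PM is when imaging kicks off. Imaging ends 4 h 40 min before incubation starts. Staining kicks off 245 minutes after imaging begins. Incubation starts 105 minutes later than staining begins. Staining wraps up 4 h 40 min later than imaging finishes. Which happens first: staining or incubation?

staining

Staining starts at 1:47 PM + 245 min = 5:52 PM.
Incubation starts at 5:52 PM + 105 min = 7:37 PM.
Staining starts at 5:52 PM and incubation starts at 7:37 PM, so staining is first.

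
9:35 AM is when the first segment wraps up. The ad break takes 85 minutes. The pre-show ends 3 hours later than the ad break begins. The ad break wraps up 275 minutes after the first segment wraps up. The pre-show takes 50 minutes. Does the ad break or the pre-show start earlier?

The ad break ends at 9:35 AM + 275 min = 2:10 PM.
The ad break starts at 2:10 PM − 85 min = 12:45 PM.
The pre-show ends at 12:45 PM + 180 min = 3:45 PM.
The pre-show starts at 3:45 PM − 50 min = 2:55 PM.
The ad break starts at 12:45 PM and the pre-show starts at 2:55 PM, so the ad break is first.

the ad break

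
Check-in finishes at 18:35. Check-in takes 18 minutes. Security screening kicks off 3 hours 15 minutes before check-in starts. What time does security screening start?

Check-in starts at 18:35 − 18 min = 18:17.
Security screening starts at 18:17 − 195 min = 15:02.

15:02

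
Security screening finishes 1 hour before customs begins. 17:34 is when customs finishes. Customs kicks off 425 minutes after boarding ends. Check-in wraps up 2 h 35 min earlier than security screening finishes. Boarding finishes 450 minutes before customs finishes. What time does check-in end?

Boarding ends at 17:34 − 450 min = 10:04.
Customs starts at 10:04 + 425 min = 17:09.
Security screening ends at 17:09 − 60 min = 16:09.
Check-in ends at 16:09 − 155 min = 13:34.

13:34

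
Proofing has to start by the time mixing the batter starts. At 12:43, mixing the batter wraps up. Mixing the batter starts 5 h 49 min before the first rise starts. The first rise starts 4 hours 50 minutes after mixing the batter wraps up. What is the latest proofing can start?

The first rise starts at 12:43 + 290 min = 17:33.
Mixing the batter starts at 17:33 − 349 min = 11:44.
Proofing is bounded by mixing the batter, so the latest it can start is 11:44.

11:44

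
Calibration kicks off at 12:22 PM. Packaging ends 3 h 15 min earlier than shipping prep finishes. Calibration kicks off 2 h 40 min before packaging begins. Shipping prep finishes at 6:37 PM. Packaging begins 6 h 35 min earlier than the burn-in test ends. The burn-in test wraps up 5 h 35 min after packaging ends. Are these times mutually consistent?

Packaging ends at 6:37 PM − 195 min = 3:22 PM.
The burn-in test ends at 3:22 PM + 335 min = 8:57 PM.
Packaging starts at 8:57 PM − 395 min = 2:22 PM.
Calibration starts at 2:22 PM − 160 min = 11:42 AM.
But calibration is also said to start at 12:22 PM — a 40-minute conflict.

No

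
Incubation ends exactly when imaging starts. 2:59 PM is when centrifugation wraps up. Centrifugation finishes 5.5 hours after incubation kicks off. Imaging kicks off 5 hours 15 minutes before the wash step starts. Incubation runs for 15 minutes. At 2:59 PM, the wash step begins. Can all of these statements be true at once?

Yes

Imaging starts at 2:59 PM − 315 min = 9:44 AM.
So incubation ends at 9:44 AM.
Incubation starts at 9:44 AM − 15 min = 9:29 AM.
Centrifugation ends at 9:29 AM + 330 min = 2:59 PM.
That matches the stated 2:59 PM, so the schedule is consistent.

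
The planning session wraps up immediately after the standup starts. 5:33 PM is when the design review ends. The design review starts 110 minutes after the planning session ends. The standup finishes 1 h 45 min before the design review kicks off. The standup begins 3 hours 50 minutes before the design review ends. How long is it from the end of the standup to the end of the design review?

The standup starts at 5:33 PM − 230 min = 1:43 PM.
So the planning session ends at 1:43 PM.
The design review starts at 1:43 PM + 110 min = 3:33 PM.
The standup ends at 3:33 PM − 105 min = 1:48 PM.
From 1:48 PM to 5:33 PM is 3 hours 45 minutes.

3 hours 45 minutes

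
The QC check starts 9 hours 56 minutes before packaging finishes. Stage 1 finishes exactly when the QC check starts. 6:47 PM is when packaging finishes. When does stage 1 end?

8:51 AM

The QC check starts at 6:47 PM − 596 min = 8:51 AM.
So stage 1 ends at 8:51 AM.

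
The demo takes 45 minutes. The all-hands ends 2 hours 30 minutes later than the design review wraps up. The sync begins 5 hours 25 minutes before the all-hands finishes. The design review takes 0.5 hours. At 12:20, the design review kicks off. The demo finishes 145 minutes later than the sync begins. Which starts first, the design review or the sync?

the sync

The design review ends at 12:20 + 30 min = 12:50.
The all-hands ends at 12:50 + 150 min = 15:20.
The sync starts at 15:20 − 325 min = 09:55.
The design review starts at 12:20 and the sync starts at 09:55, so the sync is first.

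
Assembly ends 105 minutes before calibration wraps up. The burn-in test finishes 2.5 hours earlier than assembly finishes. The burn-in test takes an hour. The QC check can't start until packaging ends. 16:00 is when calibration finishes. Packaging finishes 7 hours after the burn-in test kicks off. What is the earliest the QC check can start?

Assembly ends at 16:00 − 105 min = 14:15.
The burn-in test ends at 14:15 − 150 min = 11:45.
The burn-in test starts at 11:45 − 60 min = 10:45.
Packaging ends at 10:45 + 420 min = 17:45.
The QC check is bounded by packaging, so the earliest it can start is 17:45.

17:45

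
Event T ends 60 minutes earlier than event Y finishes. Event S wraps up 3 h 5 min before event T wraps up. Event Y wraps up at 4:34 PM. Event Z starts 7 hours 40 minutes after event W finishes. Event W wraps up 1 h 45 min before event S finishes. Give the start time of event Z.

Event T ends at 4:34 PM − 60 min = 3:34 PM.
Event S ends at 3:34 PM − 185 min = 12:29 PM.
Event W ends at 12:29 PM − 105 min = 10:44 AM.
Event Z starts at 10:44 AM + 460 min = 6:24 PM.

6:24 PM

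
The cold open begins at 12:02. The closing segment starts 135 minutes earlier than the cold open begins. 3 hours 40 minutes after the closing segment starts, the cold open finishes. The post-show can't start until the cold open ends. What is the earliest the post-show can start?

13:27

The closing segment starts at 12:02 − 135 min = 09:47.
The cold open ends at 09:47 + 220 min = 13:27.
The post-show is bounded by the cold open, so the earliest it can start is 13:27.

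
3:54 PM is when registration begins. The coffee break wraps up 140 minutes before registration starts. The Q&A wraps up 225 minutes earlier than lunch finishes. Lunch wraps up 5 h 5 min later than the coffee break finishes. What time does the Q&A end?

2:54 PM

The coffee break ends at 3:54 PM − 140 min = 1:34 PM.
Lunch ends at 1:34 PM + 305 min = 6:39 PM.
The Q&A ends at 6:39 PM − 225 min = 2:54 PM.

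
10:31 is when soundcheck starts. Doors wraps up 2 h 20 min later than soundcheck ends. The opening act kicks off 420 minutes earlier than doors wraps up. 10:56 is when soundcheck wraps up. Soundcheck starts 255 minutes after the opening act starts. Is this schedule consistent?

Yes

Doors ends at 10:56 + 140 min = 13:16.
The opening act starts at 13:16 − 420 min = 06:16.
Soundcheck starts at 06:16 + 255 min = 10:31.
That matches the stated 10:31, so the schedule is consistent.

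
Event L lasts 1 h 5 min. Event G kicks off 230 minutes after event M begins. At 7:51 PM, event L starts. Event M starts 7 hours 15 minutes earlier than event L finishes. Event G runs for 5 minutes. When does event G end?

5:36 PM

Event L ends at 7:51 PM + 65 min = 8:56 PM.
Event M starts at 8:56 PM − 435 min = 1:41 PM.
Event G starts at 1:41 PM + 230 min = 5:31 PM.
Event G ends at 5:31 PM + 5 min = 5:36 PM.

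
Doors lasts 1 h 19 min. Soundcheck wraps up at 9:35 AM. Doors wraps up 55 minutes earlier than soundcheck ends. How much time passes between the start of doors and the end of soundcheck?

134 minutes

Doors ends at 9:35 AM − 55 min = 8:40 AM.
Doors starts at 8:40 AM − 79 min = 7:21 AM.
From 7:21 AM to 9:35 AM is 134 minutes.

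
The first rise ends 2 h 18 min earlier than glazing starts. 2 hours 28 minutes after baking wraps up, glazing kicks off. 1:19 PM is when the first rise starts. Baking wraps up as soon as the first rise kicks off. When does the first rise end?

Baking ends at 1:19 PM.
Glazing starts at 1:19 PM + 148 min = 3:47 PM.
The first rise ends at 3:47 PM − 138 min = 1:29 PM.

1:29 PM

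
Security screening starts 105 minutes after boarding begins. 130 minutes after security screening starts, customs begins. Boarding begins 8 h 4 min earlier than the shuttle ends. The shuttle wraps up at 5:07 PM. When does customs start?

Boarding starts at 5:07 PM − 484 min = 9:03 AM.
Security screening starts at 9:03 AM + 105 min = 10:48 AM.
Customs starts at 10:48 AM + 130 min = 12:58 PM.

12:58 PM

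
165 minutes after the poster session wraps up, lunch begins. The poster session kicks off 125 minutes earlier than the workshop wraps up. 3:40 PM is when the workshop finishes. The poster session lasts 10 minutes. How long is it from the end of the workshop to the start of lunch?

50 minutes

The poster session starts at 3:40 PM − 125 min = 1:35 PM.
The poster session ends at 1:35 PM + 10 min = 1:45 PM.
Lunch starts at 1:45 PM + 165 min = 4:30 PM.
From 3:40 PM to 4:30 PM is 50 minutes.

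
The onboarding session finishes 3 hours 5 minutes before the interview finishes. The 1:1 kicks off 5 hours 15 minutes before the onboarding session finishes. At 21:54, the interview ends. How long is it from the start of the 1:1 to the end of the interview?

The onboarding session ends at 21:54 − 185 min = 18:49.
The 1:1 starts at 18:49 − 315 min = 13:34.
From 13:34 to 21:54 is 8 hours 20 minutes.

8 hours 20 minutes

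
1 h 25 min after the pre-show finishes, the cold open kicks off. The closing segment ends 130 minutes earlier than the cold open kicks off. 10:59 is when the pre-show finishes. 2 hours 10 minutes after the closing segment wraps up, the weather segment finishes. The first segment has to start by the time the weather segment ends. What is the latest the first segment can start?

12:24

The cold open starts at 10:59 + 85 min = 12:24.
The closing segment ends at 12:24 − 130 min = 10:14.
The weather segment ends at 10:14 + 130 min = 12:24.
The first segment is bounded by the weather segment, so the latest it can start is 12:24.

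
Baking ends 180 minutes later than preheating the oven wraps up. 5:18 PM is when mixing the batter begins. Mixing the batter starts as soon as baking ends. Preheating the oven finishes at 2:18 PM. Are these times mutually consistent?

Baking ends at 2:18 PM + 180 min = 5:18 PM.
So mixing the batter starts at 5:18 PM.
That matches the stated 5:18 PM, so the schedule is consistent.

Yes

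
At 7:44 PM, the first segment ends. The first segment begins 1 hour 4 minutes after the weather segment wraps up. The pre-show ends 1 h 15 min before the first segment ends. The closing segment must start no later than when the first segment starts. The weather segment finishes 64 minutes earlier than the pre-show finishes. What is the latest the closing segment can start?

6:29 PM

The pre-show ends at 7:44 PM − 75 min = 6:29 PM.
The weather segment ends at 6:29 PM − 64 min = 5:25 PM.
The first segment starts at 5:25 PM + 64 min = 6:29 PM.
The closing segment is bounded by the first segment, so the latest it can start is 6:29 PM.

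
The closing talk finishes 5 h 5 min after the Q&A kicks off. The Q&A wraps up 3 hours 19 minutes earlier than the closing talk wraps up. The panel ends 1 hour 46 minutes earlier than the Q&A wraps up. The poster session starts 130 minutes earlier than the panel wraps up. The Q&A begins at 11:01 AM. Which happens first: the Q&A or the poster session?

The closing talk ends at 11:01 AM + 305 min = 4:06 PM.
The Q&A ends at 4:06 PM − 199 min = 12:47 PM.
The panel ends at 12:47 PM − 106 min = 11:01 AM.
The poster session starts at 11:01 AM − 130 min = 8:51 AM.
The Q&A starts at 11:01 AM and the poster session starts at 8:51 AM, so the poster session is first.

the poster session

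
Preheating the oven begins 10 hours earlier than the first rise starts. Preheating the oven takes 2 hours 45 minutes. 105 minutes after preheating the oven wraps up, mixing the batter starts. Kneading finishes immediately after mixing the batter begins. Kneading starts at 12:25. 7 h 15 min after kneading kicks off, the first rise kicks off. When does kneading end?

The first rise starts at 12:25 + 435 min = 19:40.
Preheating the oven starts at 19:40 − 600 min = 09:40.
Preheating the oven ends at 09:40 + 165 min = 12:25.
Mixing the batter starts at 12:25 + 105 min = 14:10.
So kneading ends at 14:10.

14:10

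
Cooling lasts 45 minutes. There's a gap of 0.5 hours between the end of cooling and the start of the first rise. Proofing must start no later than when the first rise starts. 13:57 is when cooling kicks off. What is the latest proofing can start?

Cooling ends at 13:57 + 45 min = 14:42.
The first rise starts at 14:42 + 30 min = 15:12.
Proofing is bounded by the first rise, so the latest it can start is 15:12.

15:12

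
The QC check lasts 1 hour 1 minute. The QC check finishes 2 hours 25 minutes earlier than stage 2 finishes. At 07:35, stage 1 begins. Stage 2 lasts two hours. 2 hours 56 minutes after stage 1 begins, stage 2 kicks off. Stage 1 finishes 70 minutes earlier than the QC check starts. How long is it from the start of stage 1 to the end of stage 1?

Stage 2 starts at 07:35 + 176 min = 10:31.
Stage 2 ends at 10:31 + 120 min = 12:31.
The QC check ends at 12:31 − 145 min = 10:06.
The QC check starts at 10:06 − 61 min = 09:05.
Stage 1 ends at 09:05 − 70 min = 07:55.
From 07:35 to 07:55 is 20 minutes.

20 minutes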